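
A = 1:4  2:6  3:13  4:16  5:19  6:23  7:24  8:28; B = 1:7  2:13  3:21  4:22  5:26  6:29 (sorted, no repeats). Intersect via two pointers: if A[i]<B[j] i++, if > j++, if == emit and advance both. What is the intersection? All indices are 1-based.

[i=1,j=1] 4<7 → i++
[i=2,j=1] 6<7 → i++
[i=3,j=1] 13>7 → j++
[i=3,j=2] 13==13 emit → i++,j++
[i=4,j=3] 16<21 → i++
[i=5,j=3] 19<21 → i++
[i=6,j=3] 23>21 → j++
[i=6,j=4] 23>22 → j++
[i=6,j=5] 23<26 → i++
[i=7,j=5] 24<26 → i++
[i=8,j=5] 28>26 → j++
[i=8,j=6] 28<29 → i++

intersection = [13]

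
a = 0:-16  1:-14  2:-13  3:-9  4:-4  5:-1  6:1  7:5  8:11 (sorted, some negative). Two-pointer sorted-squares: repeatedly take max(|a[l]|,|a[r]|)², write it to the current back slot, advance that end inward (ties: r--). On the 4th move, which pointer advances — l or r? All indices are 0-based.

l=0 r=8: |-16|>|11| out[8]=256, l++
l=1 r=8: |-14|>|11| out[7]=196, l++
l=2 r=8: |-13|>|11| out[6]=169, l++
l=3 r=8: |-9|<=|11| out[5]=121, r--

r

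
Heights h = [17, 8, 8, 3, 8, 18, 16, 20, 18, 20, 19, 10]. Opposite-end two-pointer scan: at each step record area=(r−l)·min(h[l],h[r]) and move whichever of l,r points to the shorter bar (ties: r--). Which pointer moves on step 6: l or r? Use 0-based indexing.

[0,11] min(17,10)*11=110 best=110 * → r--
[0,10] min(17,19)*10=170 best=170 * → l++
[1,10] min(8,19)*9=72 best=170 → l++
[2,10] min(8,19)*8=64 best=170 → l++
[3,10] min(3,19)*7=21 best=170 → l++
[4,10] min(8,19)*6=48 best=170 → l++

l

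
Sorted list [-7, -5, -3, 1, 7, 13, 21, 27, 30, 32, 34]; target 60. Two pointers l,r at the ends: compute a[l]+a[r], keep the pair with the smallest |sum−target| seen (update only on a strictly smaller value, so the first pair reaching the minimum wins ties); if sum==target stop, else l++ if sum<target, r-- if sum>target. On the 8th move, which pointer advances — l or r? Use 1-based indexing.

r

l=1 r=11: -7+34=27 d=33 *, l++
l=2 r=11: -5+34=29 d=31 *, l++
l=3 r=11: -3+34=31 d=29 *, l++
l=4 r=11: 1+34=35 d=25 *, l++
l=5 r=11: 7+34=41 d=19 *, l++
l=6 r=11: 13+34=47 d=13 *, l++
l=7 r=11: 21+34=55 d=5 *, l++
l=8 r=11: 27+34=61 d=1 *, r--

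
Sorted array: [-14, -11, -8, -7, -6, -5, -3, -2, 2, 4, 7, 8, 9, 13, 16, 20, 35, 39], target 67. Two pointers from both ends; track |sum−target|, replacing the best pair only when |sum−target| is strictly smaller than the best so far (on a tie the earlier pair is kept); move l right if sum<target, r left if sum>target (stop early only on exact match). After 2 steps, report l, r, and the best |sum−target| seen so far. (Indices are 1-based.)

l=3, r=18, best |Δ|=39

l=1 r=18: -14+39=25 d=42 *, l++
l=2 r=18: -11+39=28 d=39 *, l++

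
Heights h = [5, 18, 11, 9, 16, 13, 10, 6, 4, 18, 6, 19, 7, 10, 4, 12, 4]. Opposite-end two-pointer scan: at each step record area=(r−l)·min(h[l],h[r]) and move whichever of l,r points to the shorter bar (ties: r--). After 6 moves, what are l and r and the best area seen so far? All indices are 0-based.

l=1, r=11, best area=168

[0,16] min(5,4)*16=64 best=64 * → r--
[0,15] min(5,12)*15=75 best=75 * → l++
[1,15] min(18,12)*14=168 best=168 * → r--
[1,14] min(18,4)*13=52 best=168 → r--
[1,13] min(18,10)*12=120 best=168 → r--
[1,12] min(18,7)*11=77 best=168 → r--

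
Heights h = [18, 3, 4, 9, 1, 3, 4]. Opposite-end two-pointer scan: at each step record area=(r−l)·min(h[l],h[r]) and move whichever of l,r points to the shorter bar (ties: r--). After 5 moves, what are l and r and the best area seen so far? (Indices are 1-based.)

l=1 r=7: min(18,4)*6=24 best=24 *, r--
l=1 r=6: min(18,3)*5=15 best=24, r--
l=1 r=5: min(18,1)*4=4 best=24, r--
l=1 r=4: min(18,9)*3=27 best=27 *, r--
l=1 r=3: min(18,4)*2=8 best=27, r--

l=1, r=2, best area=27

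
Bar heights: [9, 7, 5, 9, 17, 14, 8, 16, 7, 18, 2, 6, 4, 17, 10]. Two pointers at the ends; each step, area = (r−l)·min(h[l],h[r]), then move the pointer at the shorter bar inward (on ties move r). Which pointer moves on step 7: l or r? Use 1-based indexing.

l=1 r=15: min(9,10)*14=126 best=126 *, l++
l=2 r=15: min(7,10)*13=91 best=126, l++
l=3 r=15: min(5,10)*12=60 best=126, l++
l=4 r=15: min(9,10)*11=99 best=126, l++
l=5 r=15: min(17,10)*10=100 best=126, r--
l=5 r=14: min(17,17)*9=153 best=153 *, r--
l=5 r=13: min(17,4)*8=32 best=153, r--

r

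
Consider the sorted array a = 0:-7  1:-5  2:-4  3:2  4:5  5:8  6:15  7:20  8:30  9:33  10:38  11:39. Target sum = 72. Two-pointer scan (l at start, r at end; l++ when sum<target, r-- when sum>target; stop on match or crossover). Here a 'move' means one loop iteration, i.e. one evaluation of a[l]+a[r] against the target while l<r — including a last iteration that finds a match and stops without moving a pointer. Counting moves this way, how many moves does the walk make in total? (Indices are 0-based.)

10 moves

[0,11] -7+39=32 <72 → l++
[1,11] -5+39=34 <72 → l++
[2,11] -4+39=35 <72 → l++
[3,11] 2+39=41 <72 → l++
[4,11] 5+39=44 <72 → l++
[5,11] 8+39=47 <72 → l++
[6,11] 15+39=54 <72 → l++
[7,11] 20+39=59 <72 → l++
[8,11] 30+39=69 <72 → l++
[9,11] 33+39=72 → found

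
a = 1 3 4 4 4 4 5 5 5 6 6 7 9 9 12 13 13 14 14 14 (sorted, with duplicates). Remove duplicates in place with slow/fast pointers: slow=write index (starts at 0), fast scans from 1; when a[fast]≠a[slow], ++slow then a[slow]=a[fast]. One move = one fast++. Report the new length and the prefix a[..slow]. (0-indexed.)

length 10; prefix = [1, 3, 4, 5, 6, 7, 9, 12, 13, 14]

(s=0,f=1) a[fast]=3≠a[slow]=1 write a[1]=3 → slow++,fast++
(s=1,f=2) a[fast]=4≠a[slow]=3 write a[2]=4 → slow++,fast++
(s=2,f=3) a[fast]=4=a[slow] dup → fast++
(s=2,f=4) a[fast]=4=a[slow] dup → fast++
(s=2,f=5) a[fast]=4=a[slow] dup → fast++
(s=2,f=6) a[fast]=5≠a[slow]=4 write a[3]=5 → slow++,fast++
(s=3,f=7) a[fast]=5=a[slow] dup → fast++
(s=3,f=8) a[fast]=5=a[slow] dup → fast++
(s=3,f=9) a[fast]=6≠a[slow]=5 write a[4]=6 → slow++,fast++
(s=4,f=10) a[fast]=6=a[slow] dup → fast++
(s=4,f=11) a[fast]=7≠a[slow]=6 write a[5]=7 → slow++,fast++
(s=5,f=12) a[fast]=9≠a[slow]=7 write a[6]=9 → slow++,fast++
(s=6,f=13) a[fast]=9=a[slow] dup → fast++
(s=6,f=14) a[fast]=12≠a[slow]=9 write a[7]=12 → slow++,fast++
(s=7,f=15) a[fast]=13≠a[slow]=12 write a[8]=13 → slow++,fast++
(s=8,f=16) a[fast]=13=a[slow] dup → fast++
(s=8,f=17) a[fast]=14≠a[slow]=13 write a[9]=14 → slow++,fast++
(s=9,f=18) a[fast]=14=a[slow] dup → fast++
(s=9,f=19) a[fast]=14=a[slow] dup → fast++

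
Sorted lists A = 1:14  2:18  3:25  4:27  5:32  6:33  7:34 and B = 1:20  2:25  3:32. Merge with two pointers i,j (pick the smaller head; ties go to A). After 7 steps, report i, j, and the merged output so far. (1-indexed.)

i=6, j=3, merged so far=[14, 18, 20, 25, 25, 27, 32]

[i=1,j=1] A[i]=14<=B[j]=20 take 14 → i++
[i=2,j=1] A[i]=18<=B[j]=20 take 18 → i++
[i=3,j=1] A[i]=25>B[j]=20 take 20 → j++
[i=3,j=2] A[i]=25<=B[j]=25 take 25 → i++
[i=4,j=2] A[i]=27>B[j]=25 take 25 → j++
[i=4,j=3] A[i]=27<=B[j]=32 take 27 → i++
[i=5,j=3] A[i]=32<=B[j]=32 take 32 → i++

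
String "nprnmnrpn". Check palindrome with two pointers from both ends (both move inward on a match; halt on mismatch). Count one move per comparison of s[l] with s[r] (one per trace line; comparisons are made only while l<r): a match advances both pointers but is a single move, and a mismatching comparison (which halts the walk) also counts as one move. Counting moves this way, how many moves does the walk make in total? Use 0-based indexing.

4 moves

[0,8] 'n'=='n' → l++,r--
[1,7] 'p'=='p' → l++,r--
[2,6] 'r'=='r' → l++,r--
[3,5] 'n'=='n' → l++,r--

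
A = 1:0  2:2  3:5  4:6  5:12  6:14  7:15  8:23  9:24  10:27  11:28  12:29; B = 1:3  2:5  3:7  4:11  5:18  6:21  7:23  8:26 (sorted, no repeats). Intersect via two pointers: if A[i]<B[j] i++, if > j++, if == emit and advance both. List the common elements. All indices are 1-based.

intersection = [5, 23]

i=1 j=1: 0<3, i++
i=2 j=1: 2<3, i++
i=3 j=1: 5>3, j++
i=3 j=2: 5==5 emit, i++,j++
i=4 j=3: 6<7, i++
i=5 j=3: 12>7, j++
i=5 j=4: 12>11, j++
i=5 j=5: 12<18, i++
i=6 j=5: 14<18, i++
i=7 j=5: 15<18, i++
i=8 j=5: 23>18, j++
i=8 j=6: 23>21, j++
i=8 j=7: 23==23 emit, i++,j++
i=9 j=8: 24<26, i++
i=10 j=8: 27>26, j++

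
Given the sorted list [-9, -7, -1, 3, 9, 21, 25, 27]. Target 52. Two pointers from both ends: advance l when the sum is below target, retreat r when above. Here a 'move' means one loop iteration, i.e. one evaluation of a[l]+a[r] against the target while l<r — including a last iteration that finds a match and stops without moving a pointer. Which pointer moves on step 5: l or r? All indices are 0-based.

[0,7] -9+27=18 <52 → l++
[1,7] -7+27=20 <52 → l++
[2,7] -1+27=26 <52 → l++
[3,7] 3+27=30 <52 → l++
[4,7] 9+27=36 <52 → l++

l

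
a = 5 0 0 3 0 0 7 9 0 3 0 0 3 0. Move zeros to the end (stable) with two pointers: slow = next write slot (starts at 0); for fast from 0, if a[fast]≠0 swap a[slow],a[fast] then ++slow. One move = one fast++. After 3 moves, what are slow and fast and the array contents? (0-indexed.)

slow=0 fast=0: a[fast]=5≠0 swap→a[0]=5, slow++,fast++
slow=1 fast=1: a[fast]=0, fast++
slow=1 fast=2: a[fast]=0, fast++

slow=1, fast=3, a=[5, 0, 0, 3, 0, 0, 7, 9, 0, 3, 0, 0, 3, 0]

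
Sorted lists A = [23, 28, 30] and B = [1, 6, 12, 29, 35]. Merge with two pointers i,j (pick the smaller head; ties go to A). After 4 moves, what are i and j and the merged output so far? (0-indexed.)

[i=0,j=0] A[i]=23>B[j]=1 take 1 → j++
[i=0,j=1] A[i]=23>B[j]=6 take 6 → j++
[i=0,j=2] A[i]=23>B[j]=12 take 12 → j++
[i=0,j=3] A[i]=23<=B[j]=29 take 23 → i++

i=1, j=3, merged so far=[1, 6, 12, 23]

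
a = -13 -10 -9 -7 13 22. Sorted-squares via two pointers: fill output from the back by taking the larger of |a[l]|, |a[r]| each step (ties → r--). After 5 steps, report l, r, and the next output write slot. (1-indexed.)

l=1 r=6: |-13|<=|22| out[6]=484, r--
l=1 r=5: |-13|<=|13| out[5]=169, r--
l=1 r=4: |-13|>|-7| out[4]=169, l++
l=2 r=4: |-10|>|-7| out[3]=100, l++
l=3 r=4: |-9|>|-7| out[2]=81, l++

l=4, r=4, next write slot=1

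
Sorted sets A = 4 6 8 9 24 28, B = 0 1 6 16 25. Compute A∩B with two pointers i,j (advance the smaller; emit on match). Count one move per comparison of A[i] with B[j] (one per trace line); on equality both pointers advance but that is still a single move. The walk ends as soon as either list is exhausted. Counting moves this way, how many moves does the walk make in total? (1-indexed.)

[i=1,j=1] 4>0 → j++
[i=1,j=2] 4>1 → j++
[i=1,j=3] 4<6 → i++
[i=2,j=3] 6==6 emit → i++,j++
[i=3,j=4] 8<16 → i++
[i=4,j=4] 9<16 → i++
[i=5,j=4] 24>16 → j++
[i=5,j=5] 24<25 → i++
[i=6,j=5] 28>25 → j++

9 moves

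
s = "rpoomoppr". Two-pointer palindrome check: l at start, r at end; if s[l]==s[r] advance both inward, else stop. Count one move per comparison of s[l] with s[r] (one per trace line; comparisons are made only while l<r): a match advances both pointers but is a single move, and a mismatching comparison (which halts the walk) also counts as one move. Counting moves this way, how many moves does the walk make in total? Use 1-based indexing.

3 moves

l=1 r=9: 'r'=='r', l++,r--
l=2 r=8: 'p'=='p', l++,r--
l=3 r=7: 'o'!='p', stop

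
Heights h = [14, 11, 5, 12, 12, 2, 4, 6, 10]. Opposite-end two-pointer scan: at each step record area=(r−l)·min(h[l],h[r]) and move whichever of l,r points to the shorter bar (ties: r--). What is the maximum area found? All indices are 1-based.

max area = 80

[1,9] min(14,10)*8=80 best=80 * → r--
[1,8] min(14,6)*7=42 best=80 → r--
[1,7] min(14,4)*6=24 best=80 → r--
[1,6] min(14,2)*5=10 best=80 → r--
[1,5] min(14,12)*4=48 best=80 → r--
[1,4] min(14,12)*3=36 best=80 → r--
[1,3] min(14,5)*2=10 best=80 → r--
[1,2] min(14,11)*1=11 best=80 → r--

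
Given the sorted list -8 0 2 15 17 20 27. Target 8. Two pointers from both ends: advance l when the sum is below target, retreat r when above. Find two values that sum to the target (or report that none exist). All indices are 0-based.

no pair

[0,6] -8+27=19 >8 → r--
[0,5] -8+20=12 >8 → r--
[0,4] -8+17=9 >8 → r--
[0,3] -8+15=7 <8 → l++
[1,3] 0+15=15 >8 → r--
[1,2] 0+2=2 <8 → l++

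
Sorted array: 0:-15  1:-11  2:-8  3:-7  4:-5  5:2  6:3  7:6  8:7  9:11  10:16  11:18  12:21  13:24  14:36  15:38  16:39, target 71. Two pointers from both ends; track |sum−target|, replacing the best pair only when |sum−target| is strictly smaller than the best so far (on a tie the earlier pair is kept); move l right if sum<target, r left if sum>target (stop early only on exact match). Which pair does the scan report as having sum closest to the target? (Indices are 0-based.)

pair (36, 38) with sum 74 (|Δ|=3)

l=0 r=16: -15+39=24 d=47 *, l++
l=1 r=16: -11+39=28 d=43 *, l++
l=2 r=16: -8+39=31 d=40 *, l++
l=3 r=16: -7+39=32 d=39 *, l++
l=4 r=16: -5+39=34 d=37 *, l++
l=5 r=16: 2+39=41 d=30 *, l++
l=6 r=16: 3+39=42 d=29 *, l++
l=7 r=16: 6+39=45 d=26 *, l++
l=8 r=16: 7+39=46 d=25 *, l++
l=9 r=16: 11+39=50 d=21 *, l++
l=10 r=16: 16+39=55 d=16 *, l++
l=11 r=16: 18+39=57 d=14 *, l++
l=12 r=16: 21+39=60 d=11 *, l++
l=13 r=16: 24+39=63 d=8 *, l++
l=14 r=16: 36+39=75 d=4 *, r--
l=14 r=15: 36+38=74 d=3 *, r--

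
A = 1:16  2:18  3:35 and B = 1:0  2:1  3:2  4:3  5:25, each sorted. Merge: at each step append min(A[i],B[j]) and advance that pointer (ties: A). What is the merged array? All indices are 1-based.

[0, 1, 2, 3, 16, 18, 25, 35]

i=1 j=1: A[i]=16>B[j]=0 take 0, j++
i=1 j=2: A[i]=16>B[j]=1 take 1, j++
i=1 j=3: A[i]=16>B[j]=2 take 2, j++
i=1 j=4: A[i]=16>B[j]=3 take 3, j++
i=1 j=5: A[i]=16<=B[j]=25 take 16, i++
i=2 j=5: A[i]=18<=B[j]=25 take 18, i++
i=3 j=5: A[i]=35>B[j]=25 take 25, j++
i=3 j=6: B done, take A[i]=35, i++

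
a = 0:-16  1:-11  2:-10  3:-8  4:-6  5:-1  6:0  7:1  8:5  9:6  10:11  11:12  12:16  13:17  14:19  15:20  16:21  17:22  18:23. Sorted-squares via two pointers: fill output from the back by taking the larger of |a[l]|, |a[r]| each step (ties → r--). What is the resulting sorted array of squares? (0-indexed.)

[0, 1, 1, 25, 36, 36, 64, 100, 121, 121, 144, 256, 256, 289, 361, 400, 441, 484, 529]

l=0 r=18: |-16|<=|23| out[18]=529, r--
l=0 r=17: |-16|<=|22| out[17]=484, r--
l=0 r=16: |-16|<=|21| out[16]=441, r--
l=0 r=15: |-16|<=|20| out[15]=400, r--
l=0 r=14: |-16|<=|19| out[14]=361, r--
l=0 r=13: |-16|<=|17| out[13]=289, r--
l=0 r=12: |-16|<=|16| out[12]=256, r--
l=0 r=11: |-16|>|12| out[11]=256, l++
l=1 r=11: |-11|<=|12| out[10]=144, r--
l=1 r=10: |-11|<=|11| out[9]=121, r--
l=1 r=9: |-11|>|6| out[8]=121, l++
l=2 r=9: |-10|>|6| out[7]=100, l++
l=3 r=9: |-8|>|6| out[6]=64, l++
l=4 r=9: |-6|<=|6| out[5]=36, r--
l=4 r=8: |-6|>|5| out[4]=36, l++
l=5 r=8: |-1|<=|5| out[3]=25, r--
l=5 r=7: |-1|<=|1| out[2]=1, r--
l=5 r=6: |-1|>|0| out[1]=1, l++
l=6 r=6: |0|<=|0| out[0]=0, r--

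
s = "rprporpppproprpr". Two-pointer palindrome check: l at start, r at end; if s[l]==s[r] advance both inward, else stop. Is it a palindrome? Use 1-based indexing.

[1,16] 'r'=='r' → l++,r--
[2,15] 'p'=='p' → l++,r--
[3,14] 'r'=='r' → l++,r--
[4,13] 'p'=='p' → l++,r--
[5,12] 'o'=='o' → l++,r--
[6,11] 'r'=='r' → l++,r--
[7,10] 'p'=='p' → l++,r--
[8,9] 'p'=='p' → l++,r--

palindrome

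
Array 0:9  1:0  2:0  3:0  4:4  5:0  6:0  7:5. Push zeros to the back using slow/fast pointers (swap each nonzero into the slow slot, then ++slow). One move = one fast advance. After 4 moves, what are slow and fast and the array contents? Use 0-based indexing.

(s=0,f=0) a[fast]=9≠0 swap→a[0]=9 → slow++,fast++
(s=1,f=1) a[fast]=0 → fast++
(s=1,f=2) a[fast]=0 → fast++
(s=1,f=3) a[fast]=0 → fast++

slow=1, fast=4, a=[9, 0, 0, 0, 4, 0, 0, 5]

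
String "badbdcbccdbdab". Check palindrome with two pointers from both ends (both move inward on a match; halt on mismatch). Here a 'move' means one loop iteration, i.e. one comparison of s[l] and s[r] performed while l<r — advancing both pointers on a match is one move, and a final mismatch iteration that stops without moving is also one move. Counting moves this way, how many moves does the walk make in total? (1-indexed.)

l=1 r=14: 'b'=='b', l++,r--
l=2 r=13: 'a'=='a', l++,r--
l=3 r=12: 'd'=='d', l++,r--
l=4 r=11: 'b'=='b', l++,r--
l=5 r=10: 'd'=='d', l++,r--
l=6 r=9: 'c'=='c', l++,r--
l=7 r=8: 'b'!='c', stop

7 moves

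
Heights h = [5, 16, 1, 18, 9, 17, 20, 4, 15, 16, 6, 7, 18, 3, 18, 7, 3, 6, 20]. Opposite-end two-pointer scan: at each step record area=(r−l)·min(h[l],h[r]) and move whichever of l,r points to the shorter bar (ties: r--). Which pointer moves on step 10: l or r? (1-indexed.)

[1,19] min(5,20)*18=90 best=90 * → l++
[2,19] min(16,20)*17=272 best=272 * → l++
[3,19] min(1,20)*16=16 best=272 → l++
[4,19] min(18,20)*15=270 best=272 → l++
[5,19] min(9,20)*14=126 best=272 → l++
[6,19] min(17,20)*13=221 best=272 → l++
[7,19] min(20,20)*12=240 best=272 → r--
[7,18] min(20,6)*11=66 best=272 → r--
[7,17] min(20,3)*10=30 best=272 → r--
[7,16] min(20,7)*9=63 best=272 → r--

r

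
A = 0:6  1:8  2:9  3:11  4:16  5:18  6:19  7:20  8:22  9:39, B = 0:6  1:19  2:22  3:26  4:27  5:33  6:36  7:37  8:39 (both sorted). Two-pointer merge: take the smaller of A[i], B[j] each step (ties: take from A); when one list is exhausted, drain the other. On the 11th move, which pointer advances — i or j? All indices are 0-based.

i

i=0 j=0: A[i]=6<=B[j]=6 take 6, i++
i=1 j=0: A[i]=8>B[j]=6 take 6, j++
i=1 j=1: A[i]=8<=B[j]=19 take 8, i++
i=2 j=1: A[i]=9<=B[j]=19 take 9, i++
i=3 j=1: A[i]=11<=B[j]=19 take 11, i++
i=4 j=1: A[i]=16<=B[j]=19 take 16, i++
i=5 j=1: A[i]=18<=B[j]=19 take 18, i++
i=6 j=1: A[i]=19<=B[j]=19 take 19, i++
i=7 j=1: A[i]=20>B[j]=19 take 19, j++
i=7 j=2: A[i]=20<=B[j]=22 take 20, i++
i=8 j=2: A[i]=22<=B[j]=22 take 22, i++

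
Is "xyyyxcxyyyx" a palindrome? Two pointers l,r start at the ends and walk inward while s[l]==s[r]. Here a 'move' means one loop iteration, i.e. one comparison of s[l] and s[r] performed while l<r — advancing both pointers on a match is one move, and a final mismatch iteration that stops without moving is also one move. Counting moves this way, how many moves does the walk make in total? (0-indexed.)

l=0 r=10: 'x'=='x', l++,r--
l=1 r=9: 'y'=='y', l++,r--
l=2 r=8: 'y'=='y', l++,r--
l=3 r=7: 'y'=='y', l++,r--
l=4 r=6: 'x'=='x', l++,r--

5 moves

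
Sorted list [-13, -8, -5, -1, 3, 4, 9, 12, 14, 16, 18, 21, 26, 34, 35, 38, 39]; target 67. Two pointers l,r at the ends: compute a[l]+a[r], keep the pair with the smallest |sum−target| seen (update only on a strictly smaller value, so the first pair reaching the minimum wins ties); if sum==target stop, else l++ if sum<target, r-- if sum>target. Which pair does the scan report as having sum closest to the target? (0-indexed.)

pair (26, 39) with sum 65 (|Δ|=2)

l=0 r=16: -13+39=26 d=41 *, l++
l=1 r=16: -8+39=31 d=36 *, l++
l=2 r=16: -5+39=34 d=33 *, l++
l=3 r=16: -1+39=38 d=29 *, l++
l=4 r=16: 3+39=42 d=25 *, l++
l=5 r=16: 4+39=43 d=24 *, l++
l=6 r=16: 9+39=48 d=19 *, l++
l=7 r=16: 12+39=51 d=16 *, l++
l=8 r=16: 14+39=53 d=14 *, l++
l=9 r=16: 16+39=55 d=12 *, l++
l=10 r=16: 18+39=57 d=10 *, l++
l=11 r=16: 21+39=60 d=7 *, l++
l=12 r=16: 26+39=65 d=2 *, l++
l=13 r=16: 34+39=73 d=6, r--
l=13 r=15: 34+38=72 d=5, r--
l=13 r=14: 34+35=69 d=2, r--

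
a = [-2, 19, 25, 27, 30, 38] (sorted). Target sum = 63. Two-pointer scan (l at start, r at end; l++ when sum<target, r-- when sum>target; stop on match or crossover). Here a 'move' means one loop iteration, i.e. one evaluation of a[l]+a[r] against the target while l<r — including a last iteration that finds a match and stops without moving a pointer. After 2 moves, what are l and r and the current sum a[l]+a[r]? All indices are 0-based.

l=2, r=5, sum=63

l=0 r=5: -2+38=36 <63, l++
l=1 r=5: 19+38=57 <63, l++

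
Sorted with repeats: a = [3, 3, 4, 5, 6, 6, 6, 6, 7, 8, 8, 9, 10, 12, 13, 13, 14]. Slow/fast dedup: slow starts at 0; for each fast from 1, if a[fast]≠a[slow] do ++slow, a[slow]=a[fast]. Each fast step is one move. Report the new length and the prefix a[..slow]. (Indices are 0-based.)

length 11; prefix = [3, 4, 5, 6, 7, 8, 9, 10, 12, 13, 14]

slow=0 fast=1: a[fast]=3=a[slow] dup, fast++
slow=0 fast=2: a[fast]=4≠a[slow]=3 write a[1]=4, slow++,fast++
slow=1 fast=3: a[fast]=5≠a[slow]=4 write a[2]=5, slow++,fast++
slow=2 fast=4: a[fast]=6≠a[slow]=5 write a[3]=6, slow++,fast++
slow=3 fast=5: a[fast]=6=a[slow] dup, fast++
slow=3 fast=6: a[fast]=6=a[slow] dup, fast++
slow=3 fast=7: a[fast]=6=a[slow] dup, fast++
slow=3 fast=8: a[fast]=7≠a[slow]=6 write a[4]=7, slow++,fast++
slow=4 fast=9: a[fast]=8≠a[slow]=7 write a[5]=8, slow++,fast++
slow=5 fast=10: a[fast]=8=a[slow] dup, fast++
slow=5 fast=11: a[fast]=9≠a[slow]=8 write a[6]=9, slow++,fast++
slow=6 fast=12: a[fast]=10≠a[slow]=9 write a[7]=10, slow++,fast++
slow=7 fast=13: a[fast]=12≠a[slow]=10 write a[8]=12, slow++,fast++
slow=8 fast=14: a[fast]=13≠a[slow]=12 write a[9]=13, slow++,fast++
slow=9 fast=15: a[fast]=13=a[slow] dup, fast++
slow=9 fast=16: a[fast]=14≠a[slow]=13 write a[10]=14, slow++,fast++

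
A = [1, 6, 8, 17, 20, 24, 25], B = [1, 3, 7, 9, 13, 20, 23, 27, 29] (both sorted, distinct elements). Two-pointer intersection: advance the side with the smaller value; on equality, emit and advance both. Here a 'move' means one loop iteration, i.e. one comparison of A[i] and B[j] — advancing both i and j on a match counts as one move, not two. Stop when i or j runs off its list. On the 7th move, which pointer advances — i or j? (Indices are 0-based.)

[i=0,j=0] 1==1 emit → i++,j++
[i=1,j=1] 6>3 → j++
[i=1,j=2] 6<7 → i++
[i=2,j=2] 8>7 → j++
[i=2,j=3] 8<9 → i++
[i=3,j=3] 17>9 → j++
[i=3,j=4] 17>13 → j++

j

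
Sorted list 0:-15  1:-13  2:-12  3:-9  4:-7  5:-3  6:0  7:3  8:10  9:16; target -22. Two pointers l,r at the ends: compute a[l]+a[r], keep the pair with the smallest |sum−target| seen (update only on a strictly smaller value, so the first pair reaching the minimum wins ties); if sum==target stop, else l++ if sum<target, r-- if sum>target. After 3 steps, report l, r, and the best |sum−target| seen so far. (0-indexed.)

l=0 r=9: -15+16=1 d=23 *, r--
l=0 r=8: -15+10=-5 d=17 *, r--
l=0 r=7: -15+3=-12 d=10 *, r--

l=0, r=6, best |Δ|=10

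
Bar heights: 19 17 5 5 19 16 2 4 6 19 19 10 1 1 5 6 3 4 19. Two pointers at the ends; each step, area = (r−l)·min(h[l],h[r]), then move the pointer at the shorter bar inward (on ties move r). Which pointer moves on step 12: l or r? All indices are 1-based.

l=1 r=19: min(19,19)*18=342 best=342 *, r--
l=1 r=18: min(19,4)*17=68 best=342, r--
l=1 r=17: min(19,3)*16=48 best=342, r--
l=1 r=16: min(19,6)*15=90 best=342, r--
l=1 r=15: min(19,5)*14=70 best=342, r--
l=1 r=14: min(19,1)*13=13 best=342, r--
l=1 r=13: min(19,1)*12=12 best=342, r--
l=1 r=12: min(19,10)*11=110 best=342, r--
l=1 r=11: min(19,19)*10=190 best=342, r--
l=1 r=10: min(19,19)*9=171 best=342, r--
l=1 r=9: min(19,6)*8=48 best=342, r--
l=1 r=8: min(19,4)*7=28 best=342, r--

r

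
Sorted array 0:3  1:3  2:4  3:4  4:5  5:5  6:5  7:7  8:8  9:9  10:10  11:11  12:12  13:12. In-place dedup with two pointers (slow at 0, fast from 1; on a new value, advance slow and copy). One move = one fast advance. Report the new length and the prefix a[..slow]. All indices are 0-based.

(s=0,f=1) a[fast]=3=a[slow] dup → fast++
(s=0,f=2) a[fast]=4≠a[slow]=3 write a[1]=4 → slow++,fast++
(s=1,f=3) a[fast]=4=a[slow] dup → fast++
(s=1,f=4) a[fast]=5≠a[slow]=4 write a[2]=5 → slow++,fast++
(s=2,f=5) a[fast]=5=a[slow] dup → fast++
(s=2,f=6) a[fast]=5=a[slow] dup → fast++
(s=2,f=7) a[fast]=7≠a[slow]=5 write a[3]=7 → slow++,fast++
(s=3,f=8) a[fast]=8≠a[slow]=7 write a[4]=8 → slow++,fast++
(s=4,f=9) a[fast]=9≠a[slow]=8 write a[5]=9 → slow++,fast++
(s=5,f=10) a[fast]=10≠a[slow]=9 write a[6]=10 → slow++,fast++
(s=6,f=11) a[fast]=11≠a[slow]=10 write a[7]=11 → slow++,fast++
(s=7,f=12) a[fast]=12≠a[slow]=11 write a[8]=12 → slow++,fast++
(s=8,f=13) a[fast]=12=a[slow] dup → fast++

length 9; prefix = [3, 4, 5, 7, 8, 9, 10, 11, 12]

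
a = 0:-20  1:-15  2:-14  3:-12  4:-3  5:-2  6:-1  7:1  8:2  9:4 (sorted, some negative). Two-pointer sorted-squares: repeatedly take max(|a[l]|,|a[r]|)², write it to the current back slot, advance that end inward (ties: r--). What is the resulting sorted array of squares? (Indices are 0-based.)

l=0 r=9: |-20|>|4| out[9]=400, l++
l=1 r=9: |-15|>|4| out[8]=225, l++
l=2 r=9: |-14|>|4| out[7]=196, l++
l=3 r=9: |-12|>|4| out[6]=144, l++
l=4 r=9: |-3|<=|4| out[5]=16, r--
l=4 r=8: |-3|>|2| out[4]=9, l++
l=5 r=8: |-2|<=|2| out[3]=4, r--
l=5 r=7: |-2|>|1| out[2]=4, l++
l=6 r=7: |-1|<=|1| out[1]=1, r--
l=6 r=6: |-1|<=|-1| out[0]=1, r--

[1, 1, 4, 4, 9, 16, 144, 196, 225, 400]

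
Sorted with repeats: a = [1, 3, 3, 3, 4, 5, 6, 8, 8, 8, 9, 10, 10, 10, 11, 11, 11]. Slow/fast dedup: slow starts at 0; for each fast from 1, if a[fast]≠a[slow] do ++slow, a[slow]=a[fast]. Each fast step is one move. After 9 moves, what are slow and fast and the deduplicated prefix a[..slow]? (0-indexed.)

slow=0 fast=1: a[fast]=3≠a[slow]=1 write a[1]=3, slow++,fast++
slow=1 fast=2: a[fast]=3=a[slow] dup, fast++
slow=1 fast=3: a[fast]=3=a[slow] dup, fast++
slow=1 fast=4: a[fast]=4≠a[slow]=3 write a[2]=4, slow++,fast++
slow=2 fast=5: a[fast]=5≠a[slow]=4 write a[3]=5, slow++,fast++
slow=3 fast=6: a[fast]=6≠a[slow]=5 write a[4]=6, slow++,fast++
slow=4 fast=7: a[fast]=8≠a[slow]=6 write a[5]=8, slow++,fast++
slow=5 fast=8: a[fast]=8=a[slow] dup, fast++
slow=5 fast=9: a[fast]=8=a[slow] dup, fast++

slow=5, fast=10, prefix=[1, 3, 4, 5, 6, 8]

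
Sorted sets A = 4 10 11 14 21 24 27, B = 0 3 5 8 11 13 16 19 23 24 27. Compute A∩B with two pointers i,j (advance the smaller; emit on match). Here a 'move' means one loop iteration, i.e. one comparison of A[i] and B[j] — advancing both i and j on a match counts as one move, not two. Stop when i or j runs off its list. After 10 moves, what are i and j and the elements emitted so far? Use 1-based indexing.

i=1 j=1: 4>0, j++
i=1 j=2: 4>3, j++
i=1 j=3: 4<5, i++
i=2 j=3: 10>5, j++
i=2 j=4: 10>8, j++
i=2 j=5: 10<11, i++
i=3 j=5: 11==11 emit, i++,j++
i=4 j=6: 14>13, j++
i=4 j=7: 14<16, i++
i=5 j=7: 21>16, j++

i=5, j=8, emitted=[11]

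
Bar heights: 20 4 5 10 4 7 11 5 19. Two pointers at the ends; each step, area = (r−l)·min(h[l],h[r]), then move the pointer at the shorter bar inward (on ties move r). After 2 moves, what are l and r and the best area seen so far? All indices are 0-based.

l=0, r=6, best area=152

l=0 r=8: min(20,19)*8=152 best=152 *, r--
l=0 r=7: min(20,5)*7=35 best=152, r--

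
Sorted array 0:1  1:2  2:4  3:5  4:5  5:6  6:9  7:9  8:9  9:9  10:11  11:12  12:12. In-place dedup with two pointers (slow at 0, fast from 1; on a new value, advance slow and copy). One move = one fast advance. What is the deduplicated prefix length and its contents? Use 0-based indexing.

(s=0,f=1) a[fast]=2≠a[slow]=1 write a[1]=2 → slow++,fast++
(s=1,f=2) a[fast]=4≠a[slow]=2 write a[2]=4 → slow++,fast++
(s=2,f=3) a[fast]=5≠a[slow]=4 write a[3]=5 → slow++,fast++
(s=3,f=4) a[fast]=5=a[slow] dup → fast++
(s=3,f=5) a[fast]=6≠a[slow]=5 write a[4]=6 → slow++,fast++
(s=4,f=6) a[fast]=9≠a[slow]=6 write a[5]=9 → slow++,fast++
(s=5,f=7) a[fast]=9=a[slow] dup → fast++
(s=5,f=8) a[fast]=9=a[slow] dup → fast++
(s=5,f=9) a[fast]=9=a[slow] dup → fast++
(s=5,f=10) a[fast]=11≠a[slow]=9 write a[6]=11 → slow++,fast++
(s=6,f=11) a[fast]=12≠a[slow]=11 write a[7]=12 → slow++,fast++
(s=7,f=12) a[fast]=12=a[slow] dup → fast++

length 8; prefix = [1, 2, 4, 5, 6, 9, 11, 12]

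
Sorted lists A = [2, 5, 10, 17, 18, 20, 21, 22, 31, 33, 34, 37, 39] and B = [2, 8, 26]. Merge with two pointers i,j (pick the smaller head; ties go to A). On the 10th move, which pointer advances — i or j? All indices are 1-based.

[i=1,j=1] A[i]=2<=B[j]=2 take 2 → i++
[i=2,j=1] A[i]=5>B[j]=2 take 2 → j++
[i=2,j=2] A[i]=5<=B[j]=8 take 5 → i++
[i=3,j=2] A[i]=10>B[j]=8 take 8 → j++
[i=3,j=3] A[i]=10<=B[j]=26 take 10 → i++
[i=4,j=3] A[i]=17<=B[j]=26 take 17 → i++
[i=5,j=3] A[i]=18<=B[j]=26 take 18 → i++
[i=6,j=3] A[i]=20<=B[j]=26 take 20 → i++
[i=7,j=3] A[i]=21<=B[j]=26 take 21 → i++
[i=8,j=3] A[i]=22<=B[j]=26 take 22 → i++

i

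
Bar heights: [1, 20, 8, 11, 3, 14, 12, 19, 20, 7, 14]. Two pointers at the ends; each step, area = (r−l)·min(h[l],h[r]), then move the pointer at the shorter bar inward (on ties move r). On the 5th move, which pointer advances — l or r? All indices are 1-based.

r

l=1 r=11: min(1,14)*10=10 best=10 *, l++
l=2 r=11: min(20,14)*9=126 best=126 *, r--
l=2 r=10: min(20,7)*8=56 best=126, r--
l=2 r=9: min(20,20)*7=140 best=140 *, r--
l=2 r=8: min(20,19)*6=114 best=140, r--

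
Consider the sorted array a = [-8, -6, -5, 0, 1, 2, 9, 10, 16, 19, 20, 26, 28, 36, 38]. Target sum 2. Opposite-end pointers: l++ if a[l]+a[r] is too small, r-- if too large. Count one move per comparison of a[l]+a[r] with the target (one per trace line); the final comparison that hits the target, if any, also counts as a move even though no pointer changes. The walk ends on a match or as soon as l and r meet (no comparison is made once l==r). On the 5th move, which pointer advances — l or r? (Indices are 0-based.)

l=0 r=14: -8+38=30 >2, r--
l=0 r=13: -8+36=28 >2, r--
l=0 r=12: -8+28=20 >2, r--
l=0 r=11: -8+26=18 >2, r--
l=0 r=10: -8+20=12 >2, r--

r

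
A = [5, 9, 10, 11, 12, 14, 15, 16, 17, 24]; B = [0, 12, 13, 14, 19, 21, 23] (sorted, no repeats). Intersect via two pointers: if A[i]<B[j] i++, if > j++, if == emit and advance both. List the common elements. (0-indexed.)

intersection = [12, 14]

i=0 j=0: 5>0, j++
i=0 j=1: 5<12, i++
i=1 j=1: 9<12, i++
i=2 j=1: 10<12, i++
i=3 j=1: 11<12, i++
i=4 j=1: 12==12 emit, i++,j++
i=5 j=2: 14>13, j++
i=5 j=3: 14==14 emit, i++,j++
i=6 j=4: 15<19, i++
i=7 j=4: 16<19, i++
i=8 j=4: 17<19, i++
i=9 j=4: 24>19, j++
i=9 j=5: 24>21, j++
i=9 j=6: 24>23, j++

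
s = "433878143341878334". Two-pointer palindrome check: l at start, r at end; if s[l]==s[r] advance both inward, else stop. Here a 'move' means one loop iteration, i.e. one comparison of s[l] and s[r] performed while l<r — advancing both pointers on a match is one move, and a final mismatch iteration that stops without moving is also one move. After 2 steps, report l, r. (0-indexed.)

l=2, r=15

[0,17] '4'=='4' → l++,r--
[1,16] '3'=='3' → l++,r--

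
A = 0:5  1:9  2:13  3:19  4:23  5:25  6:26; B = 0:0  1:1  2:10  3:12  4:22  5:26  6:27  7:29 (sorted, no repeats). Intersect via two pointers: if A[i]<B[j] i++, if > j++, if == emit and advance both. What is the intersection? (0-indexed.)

intersection = [26]

[i=0,j=0] 5>0 → j++
[i=0,j=1] 5>1 → j++
[i=0,j=2] 5<10 → i++
[i=1,j=2] 9<10 → i++
[i=2,j=2] 13>10 → j++
[i=2,j=3] 13>12 → j++
[i=2,j=4] 13<22 → i++
[i=3,j=4] 19<22 → i++
[i=4,j=4] 23>22 → j++
[i=4,j=5] 23<26 → i++
[i=5,j=5] 25<26 → i++
[i=6,j=5] 26==26 emit → i++,j++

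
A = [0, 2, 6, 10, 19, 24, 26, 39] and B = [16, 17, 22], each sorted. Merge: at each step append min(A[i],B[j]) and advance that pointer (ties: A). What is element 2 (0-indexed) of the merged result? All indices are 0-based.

merged[2] = 6

i=0 j=0: A[i]=0<=B[j]=16 take 0, i++
i=1 j=0: A[i]=2<=B[j]=16 take 2, i++
i=2 j=0: A[i]=6<=B[j]=16 take 6, i++
i=3 j=0: A[i]=10<=B[j]=16 take 10, i++
i=4 j=0: A[i]=19>B[j]=16 take 16, j++
i=4 j=1: A[i]=19>B[j]=17 take 17, j++
i=4 j=2: A[i]=19<=B[j]=22 take 19, i++
i=5 j=2: A[i]=24>B[j]=22 take 22, j++
i=5 j=3: B done, take A[i]=24, i++
i=6 j=3: B done, take A[i]=26, i++
i=7 j=3: B done, take A[i]=39, i++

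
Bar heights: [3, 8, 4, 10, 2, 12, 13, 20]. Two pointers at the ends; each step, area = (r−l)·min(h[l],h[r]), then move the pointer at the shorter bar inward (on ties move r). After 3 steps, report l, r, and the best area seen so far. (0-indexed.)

l=3, r=7, best area=48

[0,7] min(3,20)*7=21 best=21 * → l++
[1,7] min(8,20)*6=48 best=48 * → l++
[2,7] min(4,20)*5=20 best=48 → l++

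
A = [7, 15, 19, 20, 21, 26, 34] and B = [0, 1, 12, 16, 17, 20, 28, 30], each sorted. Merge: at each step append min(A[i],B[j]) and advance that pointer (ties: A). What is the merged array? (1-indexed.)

[0, 1, 7, 12, 15, 16, 17, 19, 20, 20, 21, 26, 28, 30, 34]

[i=1,j=1] A[i]=7>B[j]=0 take 0 → j++
[i=1,j=2] A[i]=7>B[j]=1 take 1 → j++
[i=1,j=3] A[i]=7<=B[j]=12 take 7 → i++
[i=2,j=3] A[i]=15>B[j]=12 take 12 → j++
[i=2,j=4] A[i]=15<=B[j]=16 take 15 → i++
[i=3,j=4] A[i]=19>B[j]=16 take 16 → j++
[i=3,j=5] A[i]=19>B[j]=17 take 17 → j++
[i=3,j=6] A[i]=19<=B[j]=20 take 19 → i++
[i=4,j=6] A[i]=20<=B[j]=20 take 20 → i++
[i=5,j=6] A[i]=21>B[j]=20 take 20 → j++
[i=5,j=7] A[i]=21<=B[j]=28 take 21 → i++
[i=6,j=7] A[i]=26<=B[j]=28 take 26 → i++
[i=7,j=7] A[i]=34>B[j]=28 take 28 → j++
[i=7,j=8] A[i]=34>B[j]=30 take 30 → j++
[i=7,j=9] B done, take A[i]=34 → i++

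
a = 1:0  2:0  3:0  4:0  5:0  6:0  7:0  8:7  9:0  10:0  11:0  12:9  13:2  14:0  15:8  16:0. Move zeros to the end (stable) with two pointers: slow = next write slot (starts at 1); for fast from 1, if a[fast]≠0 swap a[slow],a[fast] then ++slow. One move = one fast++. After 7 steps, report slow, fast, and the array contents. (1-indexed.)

slow=1, fast=8, a=[0, 0, 0, 0, 0, 0, 0, 7, 0, 0, 0, 9, 2, 0, 8, 0]

slow=1 fast=1: a[fast]=0, fast++
slow=1 fast=2: a[fast]=0, fast++
slow=1 fast=3: a[fast]=0, fast++
slow=1 fast=4: a[fast]=0, fast++
slow=1 fast=5: a[fast]=0, fast++
slow=1 fast=6: a[fast]=0, fast++
slow=1 fast=7: a[fast]=0, fast++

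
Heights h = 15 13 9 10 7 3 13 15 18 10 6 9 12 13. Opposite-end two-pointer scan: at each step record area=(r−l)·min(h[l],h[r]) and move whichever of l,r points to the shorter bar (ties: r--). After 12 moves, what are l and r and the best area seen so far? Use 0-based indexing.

l=7, r=8, best area=169

l=0 r=13: min(15,13)*13=169 best=169 *, r--
l=0 r=12: min(15,12)*12=144 best=169, r--
l=0 r=11: min(15,9)*11=99 best=169, r--
l=0 r=10: min(15,6)*10=60 best=169, r--
l=0 r=9: min(15,10)*9=90 best=169, r--
l=0 r=8: min(15,18)*8=120 best=169, l++
l=1 r=8: min(13,18)*7=91 best=169, l++
l=2 r=8: min(9,18)*6=54 best=169, l++
l=3 r=8: min(10,18)*5=50 best=169, l++
l=4 r=8: min(7,18)*4=28 best=169, l++
l=5 r=8: min(3,18)*3=9 best=169, l++
l=6 r=8: min(13,18)*2=26 best=169, l++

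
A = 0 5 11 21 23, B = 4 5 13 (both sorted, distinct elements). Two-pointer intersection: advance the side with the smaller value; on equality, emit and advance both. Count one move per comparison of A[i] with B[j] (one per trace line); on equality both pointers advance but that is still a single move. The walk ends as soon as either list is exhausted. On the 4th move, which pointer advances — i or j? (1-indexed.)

[i=1,j=1] 0<4 → i++
[i=2,j=1] 5>4 → j++
[i=2,j=2] 5==5 emit → i++,j++
[i=3,j=3] 11<13 → i++

i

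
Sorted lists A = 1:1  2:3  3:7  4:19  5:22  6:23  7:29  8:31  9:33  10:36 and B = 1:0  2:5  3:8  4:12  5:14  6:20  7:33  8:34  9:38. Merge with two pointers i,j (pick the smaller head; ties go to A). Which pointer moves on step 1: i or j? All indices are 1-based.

i=1 j=1: A[i]=1>B[j]=0 take 0, j++

j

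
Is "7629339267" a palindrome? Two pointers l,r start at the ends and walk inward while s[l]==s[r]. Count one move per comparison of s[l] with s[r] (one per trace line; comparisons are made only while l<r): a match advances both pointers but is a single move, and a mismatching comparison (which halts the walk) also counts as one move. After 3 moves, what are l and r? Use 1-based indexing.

l=4, r=7

l=1 r=10: '7'=='7', l++,r--
l=2 r=9: '6'=='6', l++,r--
l=3 r=8: '2'=='2', l++,r--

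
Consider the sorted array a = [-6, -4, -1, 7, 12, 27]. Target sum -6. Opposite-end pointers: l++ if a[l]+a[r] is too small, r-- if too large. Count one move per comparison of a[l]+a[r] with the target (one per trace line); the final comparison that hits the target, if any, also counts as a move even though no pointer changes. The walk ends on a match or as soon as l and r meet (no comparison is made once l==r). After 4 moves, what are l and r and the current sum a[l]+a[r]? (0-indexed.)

l=1, r=2, sum=-5

l=0 r=5: -6+27=21 >-6, r--
l=0 r=4: -6+12=6 >-6, r--
l=0 r=3: -6+7=1 >-6, r--
l=0 r=2: -6+-1=-7 <-6, l++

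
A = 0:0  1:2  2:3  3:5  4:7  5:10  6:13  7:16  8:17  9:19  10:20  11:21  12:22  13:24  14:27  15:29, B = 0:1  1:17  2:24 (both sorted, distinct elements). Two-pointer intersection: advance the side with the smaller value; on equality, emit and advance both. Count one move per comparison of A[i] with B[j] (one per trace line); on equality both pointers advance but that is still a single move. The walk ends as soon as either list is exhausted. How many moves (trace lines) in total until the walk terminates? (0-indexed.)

15 moves

[i=0,j=0] 0<1 → i++
[i=1,j=0] 2>1 → j++
[i=1,j=1] 2<17 → i++
[i=2,j=1] 3<17 → i++
[i=3,j=1] 5<17 → i++
[i=4,j=1] 7<17 → i++
[i=5,j=1] 10<17 → i++
[i=6,j=1] 13<17 → i++
[i=7,j=1] 16<17 → i++
[i=8,j=1] 17==17 emit → i++,j++
[i=9,j=2] 19<24 → i++
[i=10,j=2] 20<24 → i++
[i=11,j=2] 21<24 → i++
[i=12,j=2] 22<24 → i++
[i=13,j=2] 24==24 emit → i++,j++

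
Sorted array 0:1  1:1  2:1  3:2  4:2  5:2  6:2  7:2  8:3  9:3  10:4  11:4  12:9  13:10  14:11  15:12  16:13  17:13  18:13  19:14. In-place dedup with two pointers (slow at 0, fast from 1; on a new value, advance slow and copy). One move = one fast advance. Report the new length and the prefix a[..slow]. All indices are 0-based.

length 10; prefix = [1, 2, 3, 4, 9, 10, 11, 12, 13, 14]

(s=0,f=1) a[fast]=1=a[slow] dup → fast++
(s=0,f=2) a[fast]=1=a[slow] dup → fast++
(s=0,f=3) a[fast]=2≠a[slow]=1 write a[1]=2 → slow++,fast++
(s=1,f=4) a[fast]=2=a[slow] dup → fast++
(s=1,f=5) a[fast]=2=a[slow] dup → fast++
(s=1,f=6) a[fast]=2=a[slow] dup → fast++
(s=1,f=7) a[fast]=2=a[slow] dup → fast++
(s=1,f=8) a[fast]=3≠a[slow]=2 write a[2]=3 → slow++,fast++
(s=2,f=9) a[fast]=3=a[slow] dup → fast++
(s=2,f=10) a[fast]=4≠a[slow]=3 write a[3]=4 → slow++,fast++
(s=3,f=11) a[fast]=4=a[slow] dup → fast++
(s=3,f=12) a[fast]=9≠a[slow]=4 write a[4]=9 → slow++,fast++
(s=4,f=13) a[fast]=10≠a[slow]=9 write a[5]=10 → slow++,fast++
(s=5,f=14) a[fast]=11≠a[slow]=10 write a[6]=11 → slow++,fast++
(s=6,f=15) a[fast]=12≠a[slow]=11 write a[7]=12 → slow++,fast++
(s=7,f=16) a[fast]=13≠a[slow]=12 write a[8]=13 → slow++,fast++
(s=8,f=17) a[fast]=13=a[slow] dup → fast++
(s=8,f=18) a[fast]=13=a[slow] dup → fast++
(s=8,f=19) a[fast]=14≠a[slow]=13 write a[9]=14 → slow++,fast++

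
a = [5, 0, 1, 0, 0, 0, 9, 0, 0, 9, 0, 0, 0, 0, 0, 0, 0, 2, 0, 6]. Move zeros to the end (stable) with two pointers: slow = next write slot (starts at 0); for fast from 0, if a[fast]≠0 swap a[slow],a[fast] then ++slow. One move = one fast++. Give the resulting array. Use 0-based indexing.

[5, 1, 9, 9, 2, 6, 0, 0, 0, 0, 0, 0, 0, 0, 0, 0, 0, 0, 0, 0]

slow=0 fast=0: a[fast]=5≠0 swap→a[0]=5, slow++,fast++
slow=1 fast=1: a[fast]=0, fast++
slow=1 fast=2: a[fast]=1≠0 swap→a[1]=1, slow++,fast++
slow=2 fast=3: a[fast]=0, fast++
slow=2 fast=4: a[fast]=0, fast++
slow=2 fast=5: a[fast]=0, fast++
slow=2 fast=6: a[fast]=9≠0 swap→a[2]=9, slow++,fast++
slow=3 fast=7: a[fast]=0, fast++
slow=3 fast=8: a[fast]=0, fast++
slow=3 fast=9: a[fast]=9≠0 swap→a[3]=9, slow++,fast++
slow=4 fast=10: a[fast]=0, fast++
slow=4 fast=11: a[fast]=0, fast++
slow=4 fast=12: a[fast]=0, fast++
slow=4 fast=13: a[fast]=0, fast++
slow=4 fast=14: a[fast]=0, fast++
slow=4 fast=15: a[fast]=0, fast++
slow=4 fast=16: a[fast]=0, fast++
slow=4 fast=17: a[fast]=2≠0 swap→a[4]=2, slow++,fast++
slow=5 fast=18: a[fast]=0, fast++
slow=5 fast=19: a[fast]=6≠0 swap→a[5]=6, slow++,fast++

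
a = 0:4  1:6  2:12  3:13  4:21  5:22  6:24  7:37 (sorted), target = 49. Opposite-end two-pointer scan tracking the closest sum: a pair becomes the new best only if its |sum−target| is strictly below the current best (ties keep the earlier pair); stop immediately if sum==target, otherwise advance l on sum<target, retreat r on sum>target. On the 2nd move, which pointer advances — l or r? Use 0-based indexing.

[0,7] 4+37=41 d=8 * → l++
[1,7] 6+37=43 d=6 * → l++

l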